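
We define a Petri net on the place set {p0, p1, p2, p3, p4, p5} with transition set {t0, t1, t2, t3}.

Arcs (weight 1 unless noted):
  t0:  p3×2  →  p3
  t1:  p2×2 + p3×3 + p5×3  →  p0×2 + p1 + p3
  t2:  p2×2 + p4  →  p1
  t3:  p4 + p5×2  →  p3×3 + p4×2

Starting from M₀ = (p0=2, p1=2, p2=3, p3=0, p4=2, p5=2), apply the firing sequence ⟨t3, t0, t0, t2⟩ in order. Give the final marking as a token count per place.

(p0=2, p1=3, p2=1, p3=1, p4=2, p5=0)

step 1: fire t3:  (p0=2, p1=2, p2=3, p3=0, p4=2, p5=2) → (p0=2, p1=2, p2=3, p3=3, p4=3, p5=0)
step 2: fire t0:  (p0=2, p1=2, p2=3, p3=3, p4=3, p5=0) → (p0=2, p1=2, p2=3, p3=2, p4=3, p5=0)
step 3: fire t0:  (p0=2, p1=2, p2=3, p3=2, p4=3, p5=0) → (p0=2, p1=2, p2=3, p3=1, p4=3, p5=0)
step 4: fire t2:  (p0=2, p1=2, p2=3, p3=1, p4=3, p5=0) → (p0=2, p1=3, p2=1, p3=1, p4=2, p5=0)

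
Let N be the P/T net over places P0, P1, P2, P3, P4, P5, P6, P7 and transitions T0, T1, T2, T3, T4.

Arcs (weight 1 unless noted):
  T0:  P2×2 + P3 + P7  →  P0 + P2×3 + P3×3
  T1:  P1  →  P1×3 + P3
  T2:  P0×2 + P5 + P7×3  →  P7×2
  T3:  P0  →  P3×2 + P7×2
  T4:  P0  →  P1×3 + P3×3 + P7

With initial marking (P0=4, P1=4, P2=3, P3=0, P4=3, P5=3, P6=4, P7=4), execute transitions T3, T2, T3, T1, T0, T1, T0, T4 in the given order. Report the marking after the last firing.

step 1: fire T3:  (P0=4, P1=4, P2=3, P3=0, P4=3, P5=3, P6=4, P7=4) → (P0=3, P1=4, P2=3, P3=2, P4=3, P5=3, P6=4, P7=6)
step 2: fire T2:  (P0=3, P1=4, P2=3, P3=2, P4=3, P5=3, P6=4, P7=6) → (P0=1, P1=4, P2=3, P3=2, P4=3, P5=2, P6=4, P7=5)
step 3: fire T3:  (P0=1, P1=4, P2=3, P3=2, P4=3, P5=2, P6=4, P7=5) → (P0=0, P1=4, P2=3, P3=4, P4=3, P5=2, P6=4, P7=7)
step 4: fire T1:  (P0=0, P1=4, P2=3, P3=4, P4=3, P5=2, P6=4, P7=7) → (P0=0, P1=6, P2=3, P3=5, P4=3, P5=2, P6=4, P7=7)
step 5: fire T0:  (P0=0, P1=6, P2=3, P3=5, P4=3, P5=2, P6=4, P7=7) → (P0=1, P1=6, P2=4, P3=7, P4=3, P5=2, P6=4, P7=6)
step 6: fire T1:  (P0=1, P1=6, P2=4, P3=7, P4=3, P5=2, P6=4, P7=6) → (P0=1, P1=8, P2=4, P3=8, P4=3, P5=2, P6=4, P7=6)
step 7: fire T0:  (P0=1, P1=8, P2=4, P3=8, P4=3, P5=2, P6=4, P7=6) → (P0=2, P1=8, P2=5, P3=10, P4=3, P5=2, P6=4, P7=5)
step 8: fire T4:  (P0=2, P1=8, P2=5, P3=10, P4=3, P5=2, P6=4, P7=5) → (P0=1, P1=11, P2=5, P3=13, P4=3, P5=2, P6=4, P7=6)

(P0=1, P1=11, P2=5, P3=13, P4=3, P5=2, P6=4, P7=6)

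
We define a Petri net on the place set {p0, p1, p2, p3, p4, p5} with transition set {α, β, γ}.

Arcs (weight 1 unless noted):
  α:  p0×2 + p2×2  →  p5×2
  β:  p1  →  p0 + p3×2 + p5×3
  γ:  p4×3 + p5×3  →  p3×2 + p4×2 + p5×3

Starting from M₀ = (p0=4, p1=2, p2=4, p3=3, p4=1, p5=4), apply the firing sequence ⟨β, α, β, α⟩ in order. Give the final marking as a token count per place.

(p0=2, p1=0, p2=0, p3=7, p4=1, p5=14)

step 1: fire β:  (p0=4, p1=2, p2=4, p3=3, p4=1, p5=4) → (p0=5, p1=1, p2=4, p3=5, p4=1, p5=7)
step 2: fire α:  (p0=5, p1=1, p2=4, p3=5, p4=1, p5=7) → (p0=3, p1=1, p2=2, p3=5, p4=1, p5=9)
step 3: fire β:  (p0=3, p1=1, p2=2, p3=5, p4=1, p5=9) → (p0=4, p1=0, p2=2, p3=7, p4=1, p5=12)
step 4: fire α:  (p0=4, p1=0, p2=2, p3=7, p4=1, p5=12) → (p0=2, p1=0, p2=0, p3=7, p4=1, p5=14)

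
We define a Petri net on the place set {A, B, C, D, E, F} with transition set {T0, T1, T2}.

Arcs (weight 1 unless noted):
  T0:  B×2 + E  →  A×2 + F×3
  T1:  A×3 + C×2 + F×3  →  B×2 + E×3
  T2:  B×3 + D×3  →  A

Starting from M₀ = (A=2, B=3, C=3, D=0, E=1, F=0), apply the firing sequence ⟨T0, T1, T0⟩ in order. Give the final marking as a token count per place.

(A=3, B=1, C=1, D=0, E=2, F=3)

step 1: fire T0:  (A=2, B=3, C=3, D=0, E=1, F=0) → (A=4, B=1, C=3, D=0, E=0, F=3)
step 2: fire T1:  (A=4, B=1, C=3, D=0, E=0, F=3) → (A=1, B=3, C=1, D=0, E=3, F=0)
step 3: fire T0:  (A=1, B=3, C=1, D=0, E=3, F=0) → (A=3, B=1, C=1, D=0, E=2, F=3)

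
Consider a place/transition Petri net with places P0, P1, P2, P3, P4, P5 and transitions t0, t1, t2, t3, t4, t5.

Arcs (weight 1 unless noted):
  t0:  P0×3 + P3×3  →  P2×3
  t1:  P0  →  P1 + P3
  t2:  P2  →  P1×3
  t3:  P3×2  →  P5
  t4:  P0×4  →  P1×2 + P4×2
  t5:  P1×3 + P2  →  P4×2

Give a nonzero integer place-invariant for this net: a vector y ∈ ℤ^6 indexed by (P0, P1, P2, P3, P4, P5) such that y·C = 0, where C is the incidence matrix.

Incidence matrix C (rows=places, cols=transitions):
       t0   t1   t2   t3   t4   t5
   P0  -3   -1    0    0   -4    0
   P1   0    1    3    0    2   -3
   P2   3    0   -1    0    0   -1
   P3  -3    1    0   -2    0    0
   P4   0    0    0    0    2    2
   P5   0    0    0    1    0    0

Candidate y = [2, 1, 3, 1, 3, 2]; check y·C column-wise:
  col t0: 2·-3 + 1·0 + 3·3 + 1·-3 + 3·0 + 2·0 = 0
  col t1: 2·-1 + 1·1 + 3·0 + 1·1 + 3·0 + 2·0 = 0
  col t2: 2·0 + 1·3 + 3·-1 + 1·0 + 3·0 + 2·0 = 0
  col t3: 2·0 + 1·0 + 3·0 + 1·-2 + 3·0 + 2·1 = 0
  col t4: 2·-4 + 1·2 + 3·0 + 1·0 + 3·2 + 2·0 = 0
  col t5: 2·0 + 1·-3 + 3·-1 + 1·0 + 3·2 + 2·0 = 0

y = (P0:2, P1:1, P2:3, P3:1, P4:3, P5:2)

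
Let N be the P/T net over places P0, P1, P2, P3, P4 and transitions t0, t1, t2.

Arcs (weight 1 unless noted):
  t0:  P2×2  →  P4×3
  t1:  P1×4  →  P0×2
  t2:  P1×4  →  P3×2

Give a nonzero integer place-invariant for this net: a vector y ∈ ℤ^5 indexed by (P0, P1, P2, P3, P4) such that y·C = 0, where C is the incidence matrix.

Incidence matrix C (rows=places, cols=transitions):
       t0   t1   t2
   P0   0    2    0
   P1   0   -4   -4
   P2  -2    0    0
   P3   0    0    2
   P4   3    0    0

Candidate y = [2, 1, 0, 2, 0]; check y·C column-wise:
  col t0: 2·0 + 1·0 + 0·-2 + 2·0 + 0·3 = 0
  col t1: 2·2 + 1·-4 + 2·0 = 0
  col t2: 2·0 + 1·-4 + 2·2 = 0

y = (P0:2, P1:1, P2:0, P3:2, P4:0)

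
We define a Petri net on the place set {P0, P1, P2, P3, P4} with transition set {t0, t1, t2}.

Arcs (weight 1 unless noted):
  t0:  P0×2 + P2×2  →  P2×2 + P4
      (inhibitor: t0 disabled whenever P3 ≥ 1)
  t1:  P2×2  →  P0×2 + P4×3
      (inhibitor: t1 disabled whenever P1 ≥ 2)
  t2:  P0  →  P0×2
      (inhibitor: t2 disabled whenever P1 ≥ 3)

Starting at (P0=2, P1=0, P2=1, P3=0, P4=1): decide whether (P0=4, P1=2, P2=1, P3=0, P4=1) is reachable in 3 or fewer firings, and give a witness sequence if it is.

depth 0: 1 marking
depth 1: 2 markings reached so far
depth 2: 3 markings reached so far
depth 3: 4 markings reached so far
target is not among the 4 markings reachable within 3 steps

NO — not reachable within 3 firings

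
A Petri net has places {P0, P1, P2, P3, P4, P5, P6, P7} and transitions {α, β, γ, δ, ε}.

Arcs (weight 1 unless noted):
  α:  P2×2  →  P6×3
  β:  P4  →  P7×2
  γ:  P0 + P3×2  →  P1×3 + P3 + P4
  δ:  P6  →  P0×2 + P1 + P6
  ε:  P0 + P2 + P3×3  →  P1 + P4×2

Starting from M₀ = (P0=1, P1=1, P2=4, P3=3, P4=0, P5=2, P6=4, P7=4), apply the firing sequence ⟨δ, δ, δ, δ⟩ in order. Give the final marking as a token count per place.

step 1: fire δ:  (P0=1, P1=1, P2=4, P3=3, P4=0, P5=2, P6=4, P7=4) → (P0=3, P1=2, P2=4, P3=3, P4=0, P5=2, P6=4, P7=4)
step 2: fire δ:  (P0=3, P1=2, P2=4, P3=3, P4=0, P5=2, P6=4, P7=4) → (P0=5, P1=3, P2=4, P3=3, P4=0, P5=2, P6=4, P7=4)
step 3: fire δ:  (P0=5, P1=3, P2=4, P3=3, P4=0, P5=2, P6=4, P7=4) → (P0=7, P1=4, P2=4, P3=3, P4=0, P5=2, P6=4, P7=4)
step 4: fire δ:  (P0=7, P1=4, P2=4, P3=3, P4=0, P5=2, P6=4, P7=4) → (P0=9, P1=5, P2=4, P3=3, P4=0, P5=2, P6=4, P7=4)

(P0=9, P1=5, P2=4, P3=3, P4=0, P5=2, P6=4, P7=4)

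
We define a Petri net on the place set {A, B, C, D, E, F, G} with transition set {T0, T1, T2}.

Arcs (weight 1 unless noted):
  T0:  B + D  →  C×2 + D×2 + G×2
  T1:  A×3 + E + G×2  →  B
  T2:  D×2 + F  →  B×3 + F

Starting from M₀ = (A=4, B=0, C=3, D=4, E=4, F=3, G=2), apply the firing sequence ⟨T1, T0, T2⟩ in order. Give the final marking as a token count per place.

step 1: fire T1:  (A=4, B=0, C=3, D=4, E=4, F=3, G=2) → (A=1, B=1, C=3, D=4, E=3, F=3, G=0)
step 2: fire T0:  (A=1, B=1, C=3, D=4, E=3, F=3, G=0) → (A=1, B=0, C=5, D=5, E=3, F=3, G=2)
step 3: fire T2:  (A=1, B=0, C=5, D=5, E=3, F=3, G=2) → (A=1, B=3, C=5, D=3, E=3, F=3, G=2)

(A=1, B=3, C=5, D=3, E=3, F=3, G=2)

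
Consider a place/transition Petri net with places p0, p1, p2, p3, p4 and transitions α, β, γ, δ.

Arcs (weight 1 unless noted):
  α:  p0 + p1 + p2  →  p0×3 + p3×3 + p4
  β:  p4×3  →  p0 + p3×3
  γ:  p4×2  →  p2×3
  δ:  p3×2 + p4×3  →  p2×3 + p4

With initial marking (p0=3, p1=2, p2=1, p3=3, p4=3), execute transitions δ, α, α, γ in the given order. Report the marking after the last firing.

step 1: fire δ:  (p0=3, p1=2, p2=1, p3=3, p4=3) → (p0=3, p1=2, p2=4, p3=1, p4=1)
step 2: fire α:  (p0=3, p1=2, p2=4, p3=1, p4=1) → (p0=5, p1=1, p2=3, p3=4, p4=2)
step 3: fire α:  (p0=5, p1=1, p2=3, p3=4, p4=2) → (p0=7, p1=0, p2=2, p3=7, p4=3)
step 4: fire γ:  (p0=7, p1=0, p2=2, p3=7, p4=3) → (p0=7, p1=0, p2=5, p3=7, p4=1)

(p0=7, p1=0, p2=5, p3=7, p4=1)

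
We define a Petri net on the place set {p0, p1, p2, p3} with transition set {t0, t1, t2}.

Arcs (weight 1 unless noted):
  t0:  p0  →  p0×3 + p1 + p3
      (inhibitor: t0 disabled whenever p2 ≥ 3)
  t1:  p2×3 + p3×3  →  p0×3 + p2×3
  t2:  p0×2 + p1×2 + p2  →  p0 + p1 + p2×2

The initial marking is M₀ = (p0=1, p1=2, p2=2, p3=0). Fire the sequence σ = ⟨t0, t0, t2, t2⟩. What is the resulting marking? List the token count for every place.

step 1: fire t0:  (p0=1, p1=2, p2=2, p3=0) → (p0=3, p1=3, p2=2, p3=1)
step 2: fire t0:  (p0=3, p1=3, p2=2, p3=1) → (p0=5, p1=4, p2=2, p3=2)
step 3: fire t2:  (p0=5, p1=4, p2=2, p3=2) → (p0=4, p1=3, p2=3, p3=2)
step 4: fire t2:  (p0=4, p1=3, p2=3, p3=2) → (p0=3, p1=2, p2=4, p3=2)

(p0=3, p1=2, p2=4, p3=2)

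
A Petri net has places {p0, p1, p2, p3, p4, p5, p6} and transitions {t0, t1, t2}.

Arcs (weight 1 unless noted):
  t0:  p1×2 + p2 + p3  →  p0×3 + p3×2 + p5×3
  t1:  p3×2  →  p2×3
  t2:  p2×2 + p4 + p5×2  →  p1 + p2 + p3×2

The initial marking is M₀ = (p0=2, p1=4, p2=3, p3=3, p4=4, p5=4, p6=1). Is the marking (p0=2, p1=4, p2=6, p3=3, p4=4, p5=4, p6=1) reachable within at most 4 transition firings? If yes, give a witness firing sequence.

NO — not reachable within 4 firings

depth 0: 1 marking
depth 1: 4 markings reached so far
depth 2: 9 markings reached so far
depth 3: 16 markings reached so far
depth 4: 21 markings reached so far
target is not among the 21 markings reachable within 4 steps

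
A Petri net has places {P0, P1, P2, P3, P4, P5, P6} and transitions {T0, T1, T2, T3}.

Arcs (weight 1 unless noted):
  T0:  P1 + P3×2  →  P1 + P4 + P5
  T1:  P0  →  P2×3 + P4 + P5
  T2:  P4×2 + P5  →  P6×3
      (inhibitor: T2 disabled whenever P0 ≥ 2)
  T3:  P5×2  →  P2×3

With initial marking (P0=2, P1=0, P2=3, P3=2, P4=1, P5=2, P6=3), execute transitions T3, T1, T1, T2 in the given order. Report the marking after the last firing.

(P0=0, P1=0, P2=12, P3=2, P4=1, P5=1, P6=6)

step 1: fire T3:  (P0=2, P1=0, P2=3, P3=2, P4=1, P5=2, P6=3) → (P0=2, P1=0, P2=6, P3=2, P4=1, P5=0, P6=3)
step 2: fire T1:  (P0=2, P1=0, P2=6, P3=2, P4=1, P5=0, P6=3) → (P0=1, P1=0, P2=9, P3=2, P4=2, P5=1, P6=3)
step 3: fire T1:  (P0=1, P1=0, P2=9, P3=2, P4=2, P5=1, P6=3) → (P0=0, P1=0, P2=12, P3=2, P4=3, P5=2, P6=3)
step 4: fire T2:  (P0=0, P1=0, P2=12, P3=2, P4=3, P5=2, P6=3) → (P0=0, P1=0, P2=12, P3=2, P4=1, P5=1, P6=6)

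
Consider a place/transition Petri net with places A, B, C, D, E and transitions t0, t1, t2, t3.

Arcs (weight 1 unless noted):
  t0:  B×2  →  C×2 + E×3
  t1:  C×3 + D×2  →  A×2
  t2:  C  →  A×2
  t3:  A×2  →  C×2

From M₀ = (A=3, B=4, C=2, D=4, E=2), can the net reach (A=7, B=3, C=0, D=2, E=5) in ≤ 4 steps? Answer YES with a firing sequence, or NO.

NO — not reachable within 4 firings

depth 0: 1 marking
depth 1: 4 markings reached so far
depth 2: 11 markings reached so far
depth 3: 22 markings reached so far
depth 4: 37 markings reached so far
target is not among the 37 markings reachable within 4 steps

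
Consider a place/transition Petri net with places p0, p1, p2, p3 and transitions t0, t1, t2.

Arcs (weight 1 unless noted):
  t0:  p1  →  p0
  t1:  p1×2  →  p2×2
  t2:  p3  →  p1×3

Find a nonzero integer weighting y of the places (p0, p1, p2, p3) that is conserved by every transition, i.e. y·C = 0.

y = (p0:1, p1:1, p2:1, p3:3)

Incidence matrix C (rows=places, cols=transitions):
       t0   t1   t2
   p0   1    0    0
   p1  -1   -2    3
   p2   0    2    0
   p3   0    0   -1

Candidate y = [1, 1, 1, 3]; check y·C column-wise:
  col t0: 1·1 + 1·-1 + 1·0 + 3·0 = 0
  col t1: 1·0 + 1·-2 + 1·2 + 3·0 = 0
  col t2: 1·0 + 1·3 + 1·0 + 3·-1 = 0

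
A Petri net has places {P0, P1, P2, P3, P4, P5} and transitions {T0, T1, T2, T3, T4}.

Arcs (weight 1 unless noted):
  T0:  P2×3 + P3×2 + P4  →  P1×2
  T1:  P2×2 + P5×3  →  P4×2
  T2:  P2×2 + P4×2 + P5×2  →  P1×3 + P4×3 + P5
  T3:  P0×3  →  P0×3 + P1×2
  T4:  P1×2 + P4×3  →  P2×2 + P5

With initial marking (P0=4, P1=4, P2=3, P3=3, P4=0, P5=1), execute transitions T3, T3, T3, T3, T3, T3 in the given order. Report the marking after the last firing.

(P0=4, P1=16, P2=3, P3=3, P4=0, P5=1)

step 1: fire T3:  (P0=4, P1=4, P2=3, P3=3, P4=0, P5=1) → (P0=4, P1=6, P2=3, P3=3, P4=0, P5=1)
step 2: fire T3:  (P0=4, P1=6, P2=3, P3=3, P4=0, P5=1) → (P0=4, P1=8, P2=3, P3=3, P4=0, P5=1)
step 3: fire T3:  (P0=4, P1=8, P2=3, P3=3, P4=0, P5=1) → (P0=4, P1=10, P2=3, P3=3, P4=0, P5=1)
step 4: fire T3:  (P0=4, P1=10, P2=3, P3=3, P4=0, P5=1) → (P0=4, P1=12, P2=3, P3=3, P4=0, P5=1)
step 5: fire T3:  (P0=4, P1=12, P2=3, P3=3, P4=0, P5=1) → (P0=4, P1=14, P2=3, P3=3, P4=0, P5=1)
step 6: fire T3:  (P0=4, P1=14, P2=3, P3=3, P4=0, P5=1) → (P0=4, P1=16, P2=3, P3=3, P4=0, P5=1)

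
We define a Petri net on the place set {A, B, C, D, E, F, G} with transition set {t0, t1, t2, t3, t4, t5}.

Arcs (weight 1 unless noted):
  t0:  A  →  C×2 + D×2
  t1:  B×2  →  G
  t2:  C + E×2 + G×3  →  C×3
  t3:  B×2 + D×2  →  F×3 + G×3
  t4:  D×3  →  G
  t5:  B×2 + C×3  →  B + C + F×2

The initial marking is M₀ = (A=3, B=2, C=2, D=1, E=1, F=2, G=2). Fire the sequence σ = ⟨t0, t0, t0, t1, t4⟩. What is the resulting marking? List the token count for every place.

(A=0, B=0, C=8, D=4, E=1, F=2, G=4)

step 1: fire t0:  (A=3, B=2, C=2, D=1, E=1, F=2, G=2) → (A=2, B=2, C=4, D=3, E=1, F=2, G=2)
step 2: fire t0:  (A=2, B=2, C=4, D=3, E=1, F=2, G=2) → (A=1, B=2, C=6, D=5, E=1, F=2, G=2)
step 3: fire t0:  (A=1, B=2, C=6, D=5, E=1, F=2, G=2) → (A=0, B=2, C=8, D=7, E=1, F=2, G=2)
step 4: fire t1:  (A=0, B=2, C=8, D=7, E=1, F=2, G=2) → (A=0, B=0, C=8, D=7, E=1, F=2, G=3)
step 5: fire t4:  (A=0, B=0, C=8, D=7, E=1, F=2, G=3) → (A=0, B=0, C=8, D=4, E=1, F=2, G=4)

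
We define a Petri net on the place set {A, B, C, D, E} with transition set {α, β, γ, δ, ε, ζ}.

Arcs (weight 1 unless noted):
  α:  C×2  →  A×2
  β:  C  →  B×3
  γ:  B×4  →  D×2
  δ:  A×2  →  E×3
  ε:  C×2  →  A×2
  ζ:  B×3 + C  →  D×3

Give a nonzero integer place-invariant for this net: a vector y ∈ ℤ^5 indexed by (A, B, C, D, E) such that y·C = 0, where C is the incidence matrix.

Incidence matrix C (rows=places, cols=transitions):
        α    β    γ    δ    ε    ζ
    A   2    0    0   -2    2    0
    B   0    3   -4    0    0   -3
    C  -2   -1    0    0   -2   -1
    D   0    0    2    0    0    3
    E   0    0    0    3    0    0

Candidate y = [3, 1, 3, 2, 2]; check y·C column-wise:
  col α: 3·2 + 1·0 + 3·-2 + 2·0 + 2·0 = 0
  col β: 3·0 + 1·3 + 3·-1 + 2·0 + 2·0 = 0
  col γ: 3·0 + 1·-4 + 3·0 + 2·2 + 2·0 = 0
  col δ: 3·-2 + 1·0 + 3·0 + 2·0 + 2·3 = 0
  col ε: 3·2 + 1·0 + 3·-2 + 2·0 + 2·0 = 0
  col ζ: 3·0 + 1·-3 + 3·-1 + 2·3 + 2·0 = 0

y = (A:3, B:1, C:3, D:2, E:2)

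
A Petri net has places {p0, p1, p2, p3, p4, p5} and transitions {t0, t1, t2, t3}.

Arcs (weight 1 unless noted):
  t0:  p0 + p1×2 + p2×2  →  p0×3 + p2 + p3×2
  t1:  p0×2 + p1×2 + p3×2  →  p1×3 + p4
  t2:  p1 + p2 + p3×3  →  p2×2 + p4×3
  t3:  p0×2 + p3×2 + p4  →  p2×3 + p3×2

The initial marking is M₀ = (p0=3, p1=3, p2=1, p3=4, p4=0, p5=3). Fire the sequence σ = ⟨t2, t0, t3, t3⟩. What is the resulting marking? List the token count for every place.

(p0=1, p1=0, p2=7, p3=3, p4=1, p5=3)

step 1: fire t2:  (p0=3, p1=3, p2=1, p3=4, p4=0, p5=3) → (p0=3, p1=2, p2=2, p3=1, p4=3, p5=3)
step 2: fire t0:  (p0=3, p1=2, p2=2, p3=1, p4=3, p5=3) → (p0=5, p1=0, p2=1, p3=3, p4=3, p5=3)
step 3: fire t3:  (p0=5, p1=0, p2=1, p3=3, p4=3, p5=3) → (p0=3, p1=0, p2=4, p3=3, p4=2, p5=3)
step 4: fire t3:  (p0=3, p1=0, p2=4, p3=3, p4=2, p5=3) → (p0=1, p1=0, p2=7, p3=3, p4=1, p5=3)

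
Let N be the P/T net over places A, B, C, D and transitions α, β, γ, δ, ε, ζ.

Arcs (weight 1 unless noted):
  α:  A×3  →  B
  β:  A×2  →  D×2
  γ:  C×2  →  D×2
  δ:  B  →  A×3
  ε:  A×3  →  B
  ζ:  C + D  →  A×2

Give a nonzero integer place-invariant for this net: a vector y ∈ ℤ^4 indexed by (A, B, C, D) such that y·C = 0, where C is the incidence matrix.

Incidence matrix C (rows=places, cols=transitions):
        α    β    γ    δ    ε    ζ
    A  -3   -2    0    3   -3    2
    B   1    0    0   -1    1    0
    C   0    0   -2    0    0   -1
    D   0    2    2    0    0   -1

Candidate y = [1, 3, 1, 1]; check y·C column-wise:
  col α: 1·-3 + 3·1 + 1·0 + 1·0 = 0
  col β: 1·-2 + 3·0 + 1·0 + 1·2 = 0
  col γ: 1·0 + 3·0 + 1·-2 + 1·2 = 0
  col δ: 1·3 + 3·-1 + 1·0 + 1·0 = 0
  col ε: 1·-3 + 3·1 + 1·0 + 1·0 = 0
  col ζ: 1·2 + 3·0 + 1·-1 + 1·-1 = 0

y = (A:1, B:3, C:1, D:1)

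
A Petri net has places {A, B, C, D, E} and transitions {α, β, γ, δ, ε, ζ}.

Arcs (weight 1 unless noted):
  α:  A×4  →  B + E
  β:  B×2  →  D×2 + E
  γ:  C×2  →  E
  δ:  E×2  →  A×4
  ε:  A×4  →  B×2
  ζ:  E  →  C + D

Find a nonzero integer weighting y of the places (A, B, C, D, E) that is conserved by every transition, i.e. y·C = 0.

Incidence matrix C (rows=places, cols=transitions):
        α    β    γ    δ    ε    ζ
    A  -4    0    0    4   -4    0
    B   1   -2    0    0    2    0
    C   0    0   -2    0    0    1
    D   0    2    0    0    0    1
    E   1    1    1   -2    0   -1

Candidate y = [1, 2, 1, 1, 2]; check y·C column-wise:
  col α: 1·-4 + 2·1 + 1·0 + 1·0 + 2·1 = 0
  col β: 1·0 + 2·-2 + 1·0 + 1·2 + 2·1 = 0
  col γ: 1·0 + 2·0 + 1·-2 + 1·0 + 2·1 = 0
  col δ: 1·4 + 2·0 + 1·0 + 1·0 + 2·-2 = 0
  col ε: 1·-4 + 2·2 + 1·0 + 1·0 + 2·0 = 0
  col ζ: 1·0 + 2·0 + 1·1 + 1·1 + 2·-1 = 0

y = (A:1, B:2, C:1, D:1, E:2)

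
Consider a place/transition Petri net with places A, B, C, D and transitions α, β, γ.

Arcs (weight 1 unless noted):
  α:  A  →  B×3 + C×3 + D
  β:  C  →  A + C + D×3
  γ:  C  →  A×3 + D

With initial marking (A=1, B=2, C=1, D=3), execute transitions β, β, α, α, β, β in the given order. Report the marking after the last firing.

(A=3, B=8, C=7, D=17)

step 1: fire β:  (A=1, B=2, C=1, D=3) → (A=2, B=2, C=1, D=6)
step 2: fire β:  (A=2, B=2, C=1, D=6) → (A=3, B=2, C=1, D=9)
step 3: fire α:  (A=3, B=2, C=1, D=9) → (A=2, B=5, C=4, D=10)
step 4: fire α:  (A=2, B=5, C=4, D=10) → (A=1, B=8, C=7, D=11)
step 5: fire β:  (A=1, B=8, C=7, D=11) → (A=2, B=8, C=7, D=14)
step 6: fire β:  (A=2, B=8, C=7, D=14) → (A=3, B=8, C=7, D=17)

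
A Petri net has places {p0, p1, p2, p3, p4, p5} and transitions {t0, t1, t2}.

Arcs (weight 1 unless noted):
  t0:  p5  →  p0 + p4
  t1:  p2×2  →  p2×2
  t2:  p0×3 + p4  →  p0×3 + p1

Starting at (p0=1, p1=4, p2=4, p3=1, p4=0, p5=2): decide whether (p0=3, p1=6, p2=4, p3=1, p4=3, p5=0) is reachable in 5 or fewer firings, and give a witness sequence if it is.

NO — not reachable within 5 firings

depth 0: 1 marking
depth 1: 2 markings reached so far
depth 2: 3 markings reached so far
depth 3: 4 markings reached so far
depth 4: 5 markings reached so far
depth 5: 5 markings reached so far
(frontier empty at depth 5; search complete)
target is not among the 5 markings reachable within 5 steps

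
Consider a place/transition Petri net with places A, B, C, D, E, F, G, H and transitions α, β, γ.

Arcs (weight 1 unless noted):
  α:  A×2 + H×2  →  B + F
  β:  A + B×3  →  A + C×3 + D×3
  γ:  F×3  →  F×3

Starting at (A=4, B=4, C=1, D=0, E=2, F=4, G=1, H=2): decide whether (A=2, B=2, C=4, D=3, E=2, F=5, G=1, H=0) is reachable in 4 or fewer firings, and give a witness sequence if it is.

step 1: fire α:  (A=4, B=4, C=1, D=0, E=2, F=4, G=1, H=2) → (A=2, B=5, C=1, D=0, E=2, F=5, G=1, H=0)
step 2: fire β:  (A=2, B=5, C=1, D=0, E=2, F=5, G=1, H=0) → (A=2, B=2, C=4, D=3, E=2, F=5, G=1, H=0)

YES — reachable via ⟨α, β⟩ (2 firings)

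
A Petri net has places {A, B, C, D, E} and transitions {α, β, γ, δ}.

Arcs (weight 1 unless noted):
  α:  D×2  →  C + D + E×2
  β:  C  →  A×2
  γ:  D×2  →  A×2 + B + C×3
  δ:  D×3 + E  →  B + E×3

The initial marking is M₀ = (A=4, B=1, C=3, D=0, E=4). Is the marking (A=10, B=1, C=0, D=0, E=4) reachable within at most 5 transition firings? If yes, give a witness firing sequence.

step 1: fire β:  (A=4, B=1, C=3, D=0, E=4) → (A=6, B=1, C=2, D=0, E=4)
step 2: fire β:  (A=6, B=1, C=2, D=0, E=4) → (A=8, B=1, C=1, D=0, E=4)
step 3: fire β:  (A=8, B=1, C=1, D=0, E=4) → (A=10, B=1, C=0, D=0, E=4)

YES — reachable via ⟨β, β, β⟩ (3 firings)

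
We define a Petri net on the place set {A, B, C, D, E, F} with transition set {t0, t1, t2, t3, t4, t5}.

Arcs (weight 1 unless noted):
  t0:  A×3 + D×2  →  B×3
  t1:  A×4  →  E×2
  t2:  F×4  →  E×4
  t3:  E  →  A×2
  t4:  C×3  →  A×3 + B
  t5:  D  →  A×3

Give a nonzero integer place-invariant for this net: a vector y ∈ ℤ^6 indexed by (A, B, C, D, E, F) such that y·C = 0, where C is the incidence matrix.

Incidence matrix C (rows=places, cols=transitions):
       t0   t1   t2   t3   t4   t5
    A  -3   -4    0    2    3    3
    B   3    0    0    0    1    0
    C   0    0    0    0   -3    0
    D  -2    0    0    0    0   -1
    E   0    2    4   -1    0    0
    F   0    0   -4    0    0    0

Candidate y = [1, 3, 2, 3, 2, 2]; check y·C column-wise:
  col t0: 1·-3 + 3·3 + 2·0 + 3·-2 + 2·0 + 2·0 = 0
  col t1: 1·-4 + 3·0 + 2·0 + 3·0 + 2·2 + 2·0 = 0
  col t2: 1·0 + 3·0 + 2·0 + 3·0 + 2·4 + 2·-4 = 0
  col t3: 1·2 + 3·0 + 2·0 + 3·0 + 2·-1 + 2·0 = 0
  col t4: 1·3 + 3·1 + 2·-3 + 3·0 + 2·0 + 2·0 = 0
  col t5: 1·3 + 3·0 + 2·0 + 3·-1 + 2·0 + 2·0 = 0

y = (A:1, B:3, C:2, D:3, E:2, F:2)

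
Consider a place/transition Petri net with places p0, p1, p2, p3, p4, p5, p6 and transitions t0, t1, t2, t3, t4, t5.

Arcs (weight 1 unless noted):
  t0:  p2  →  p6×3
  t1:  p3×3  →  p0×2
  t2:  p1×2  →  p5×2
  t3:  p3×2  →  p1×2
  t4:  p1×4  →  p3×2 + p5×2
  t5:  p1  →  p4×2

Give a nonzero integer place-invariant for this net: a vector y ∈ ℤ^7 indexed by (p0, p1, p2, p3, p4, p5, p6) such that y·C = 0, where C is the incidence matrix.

y = (p0:3, p1:2, p2:0, p3:2, p4:1, p5:2, p6:0)

Incidence matrix C (rows=places, cols=transitions):
       t0   t1   t2   t3   t4   t5
   p0   0    2    0    0    0    0
   p1   0    0   -2    2   -4   -1
   p2  -1    0    0    0    0    0
   p3   0   -3    0   -2    2    0
   p4   0    0    0    0    0    2
   p5   0    0    2    0    2    0
   p6   3    0    0    0    0    0

Candidate y = [3, 2, 0, 2, 1, 2, 0]; check y·C column-wise:
  col t0: 3·0 + 2·0 + 0·-1 + 2·0 + 1·0 + 2·0 + 0·3 = 0
  col t1: 3·2 + 2·0 + 2·-3 + 1·0 + 2·0 = 0
  col t2: 3·0 + 2·-2 + 2·0 + 1·0 + 2·2 = 0
  col t3: 3·0 + 2·2 + 2·-2 + 1·0 + 2·0 = 0
  col t4: 3·0 + 2·-4 + 2·2 + 1·0 + 2·2 = 0
  col t5: 3·0 + 2·-1 + 2·0 + 1·2 + 2·0 = 0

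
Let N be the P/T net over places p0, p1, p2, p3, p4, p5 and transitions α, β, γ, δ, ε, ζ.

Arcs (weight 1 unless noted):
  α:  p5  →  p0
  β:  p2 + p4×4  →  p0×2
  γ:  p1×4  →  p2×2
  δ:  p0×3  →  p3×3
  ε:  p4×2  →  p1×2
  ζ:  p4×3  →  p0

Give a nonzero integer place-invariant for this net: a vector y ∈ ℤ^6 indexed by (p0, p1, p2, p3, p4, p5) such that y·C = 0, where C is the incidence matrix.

Incidence matrix C (rows=places, cols=transitions):
        α    β    γ    δ    ε    ζ
   p0   1    2    0   -3    0    1
   p1   0    0   -4    0    2    0
   p2   0   -1    2    0    0    0
   p3   0    0    0    3    0    0
   p4   0   -4    0    0   -2   -3
   p5  -1    0    0    0    0    0

Candidate y = [3, 1, 2, 3, 1, 3]; check y·C column-wise:
  col α: 3·1 + 1·0 + 2·0 + 3·0 + 1·0 + 3·-1 = 0
  col β: 3·2 + 1·0 + 2·-1 + 3·0 + 1·-4 + 3·0 = 0
  col γ: 3·0 + 1·-4 + 2·2 + 3·0 + 1·0 + 3·0 = 0
  col δ: 3·-3 + 1·0 + 2·0 + 3·3 + 1·0 + 3·0 = 0
  col ε: 3·0 + 1·2 + 2·0 + 3·0 + 1·-2 + 3·0 = 0
  col ζ: 3·1 + 1·0 + 2·0 + 3·0 + 1·-3 + 3·0 = 0

y = (p0:3, p1:1, p2:2, p3:3, p4:1, p5:3)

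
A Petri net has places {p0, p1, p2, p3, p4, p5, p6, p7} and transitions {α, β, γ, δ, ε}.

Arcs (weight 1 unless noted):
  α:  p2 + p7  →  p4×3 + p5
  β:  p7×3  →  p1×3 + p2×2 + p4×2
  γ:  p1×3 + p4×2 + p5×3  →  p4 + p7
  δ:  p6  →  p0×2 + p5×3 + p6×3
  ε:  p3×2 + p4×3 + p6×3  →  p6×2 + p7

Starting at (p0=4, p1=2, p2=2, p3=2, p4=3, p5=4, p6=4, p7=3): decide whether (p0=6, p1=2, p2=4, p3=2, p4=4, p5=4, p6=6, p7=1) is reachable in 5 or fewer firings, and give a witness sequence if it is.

YES — reachable via ⟨β, γ, δ⟩ (3 firings)

step 1: fire β:  (p0=4, p1=2, p2=2, p3=2, p4=3, p5=4, p6=4, p7=3) → (p0=4, p1=5, p2=4, p3=2, p4=5, p5=4, p6=4, p7=0)
step 2: fire γ:  (p0=4, p1=5, p2=4, p3=2, p4=5, p5=4, p6=4, p7=0) → (p0=4, p1=2, p2=4, p3=2, p4=4, p5=1, p6=4, p7=1)
step 3: fire δ:  (p0=4, p1=2, p2=4, p3=2, p4=4, p5=1, p6=4, p7=1) → (p0=6, p1=2, p2=4, p3=2, p4=4, p5=4, p6=6, p7=1)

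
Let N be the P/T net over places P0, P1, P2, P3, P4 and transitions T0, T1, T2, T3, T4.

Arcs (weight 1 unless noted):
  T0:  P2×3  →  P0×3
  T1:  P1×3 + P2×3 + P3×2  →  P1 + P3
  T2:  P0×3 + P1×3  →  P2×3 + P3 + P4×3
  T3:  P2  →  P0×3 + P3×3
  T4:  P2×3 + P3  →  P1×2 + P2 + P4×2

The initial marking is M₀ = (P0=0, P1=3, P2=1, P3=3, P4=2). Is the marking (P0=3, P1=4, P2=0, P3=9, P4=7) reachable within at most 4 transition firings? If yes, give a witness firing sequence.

depth 0: 1 marking
depth 1: 2 markings reached so far
depth 2: 3 markings reached so far
depth 3: 6 markings reached so far
depth 4: 8 markings reached so far
target is not among the 8 markings reachable within 4 steps

NO — not reachable within 4 firings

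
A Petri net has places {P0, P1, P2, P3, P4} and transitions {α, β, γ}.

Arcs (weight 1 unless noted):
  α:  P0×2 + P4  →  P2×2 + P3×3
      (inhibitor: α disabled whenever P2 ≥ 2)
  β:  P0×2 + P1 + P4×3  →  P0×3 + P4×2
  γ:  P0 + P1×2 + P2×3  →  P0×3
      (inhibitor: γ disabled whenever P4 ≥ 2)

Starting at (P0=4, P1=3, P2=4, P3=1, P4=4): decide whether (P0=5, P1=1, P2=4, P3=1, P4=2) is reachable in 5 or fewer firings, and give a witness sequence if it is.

NO — not reachable within 5 firings

depth 0: 1 marking
depth 1: 2 markings reached so far
depth 2: 3 markings reached so far
depth 3: 3 markings reached so far
(frontier empty at depth 3; search complete)
target is not among the 3 markings reachable within 5 steps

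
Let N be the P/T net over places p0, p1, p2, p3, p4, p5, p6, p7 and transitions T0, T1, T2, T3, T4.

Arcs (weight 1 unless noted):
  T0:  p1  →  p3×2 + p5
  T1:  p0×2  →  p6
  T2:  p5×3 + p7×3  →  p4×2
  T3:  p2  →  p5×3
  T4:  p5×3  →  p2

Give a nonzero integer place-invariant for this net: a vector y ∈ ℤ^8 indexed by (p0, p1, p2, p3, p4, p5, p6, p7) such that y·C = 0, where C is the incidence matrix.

Incidence matrix C (rows=places, cols=transitions):
       T0   T1   T2   T3   T4
   p0   0   -2    0    0    0
   p1  -1    0    0    0    0
   p2   0    0    0   -1    1
   p3   2    0    0    0    0
   p4   0    0    2    0    0
   p5   1    0   -3    3   -3
   p6   0    1    0    0    0
   p7   0    0   -3    0    0

Candidate y = [0, 2, 0, 1, 0, 0, 0, 0]; check y·C column-wise:
  col T0: 2·-1 + 1·2 + 0·1 = 0
  col T1: 0·-2 + 2·0 + 1·0 + 0·1 = 0
  col T2: 2·0 + 1·0 + 0·2 + 0·-3 + 0·-3 = 0
  col T3: 2·0 + 0·-1 + 1·0 + 0·3 = 0
  col T4: 2·0 + 0·1 + 1·0 + 0·-3 = 0

y = (p0:0, p1:2, p2:0, p3:1, p4:0, p5:0, p6:0, p7:0)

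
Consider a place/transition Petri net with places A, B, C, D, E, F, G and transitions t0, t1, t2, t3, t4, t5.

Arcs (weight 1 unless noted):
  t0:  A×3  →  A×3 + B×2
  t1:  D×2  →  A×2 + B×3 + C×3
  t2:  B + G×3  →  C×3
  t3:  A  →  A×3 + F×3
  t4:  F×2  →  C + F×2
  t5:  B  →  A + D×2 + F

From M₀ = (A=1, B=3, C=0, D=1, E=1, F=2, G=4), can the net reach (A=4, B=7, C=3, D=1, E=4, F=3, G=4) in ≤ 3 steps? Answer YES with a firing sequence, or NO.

depth 0: 1 marking
depth 1: 5 markings reached so far
depth 2: 16 markings reached so far
depth 3: 43 markings reached so far
target is not among the 43 markings reachable within 3 steps

NO — not reachable within 3 firings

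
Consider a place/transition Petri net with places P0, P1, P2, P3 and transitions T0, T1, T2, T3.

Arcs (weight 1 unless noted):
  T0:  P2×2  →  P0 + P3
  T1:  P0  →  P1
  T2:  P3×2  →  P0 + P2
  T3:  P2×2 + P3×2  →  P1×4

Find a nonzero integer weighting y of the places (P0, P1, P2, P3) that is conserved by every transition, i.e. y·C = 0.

Incidence matrix C (rows=places, cols=transitions):
       T0   T1   T2   T3
   P0   1   -1    1    0
   P1   0    1    0    4
   P2  -2    0    1   -2
   P3   1    0   -2   -2

Candidate y = [1, 1, 1, 1]; check y·C column-wise:
  col T0: 1·1 + 1·0 + 1·-2 + 1·1 = 0
  col T1: 1·-1 + 1·1 + 1·0 + 1·0 = 0
  col T2: 1·1 + 1·0 + 1·1 + 1·-2 = 0
  col T3: 1·0 + 1·4 + 1·-2 + 1·-2 = 0

y = (P0:1, P1:1, P2:1, P3:1)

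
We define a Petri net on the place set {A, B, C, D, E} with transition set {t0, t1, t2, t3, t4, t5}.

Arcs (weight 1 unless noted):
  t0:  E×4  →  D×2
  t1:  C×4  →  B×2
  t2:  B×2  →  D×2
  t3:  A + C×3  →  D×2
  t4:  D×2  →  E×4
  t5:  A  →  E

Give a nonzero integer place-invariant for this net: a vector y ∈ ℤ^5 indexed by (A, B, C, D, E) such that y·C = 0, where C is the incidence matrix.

y = (A:1, B:2, C:1, D:2, E:1)

Incidence matrix C (rows=places, cols=transitions):
       t0   t1   t2   t3   t4   t5
    A   0    0    0   -1    0   -1
    B   0    2   -2    0    0    0
    C   0   -4    0   -3    0    0
    D   2    0    2    2   -2    0
    E  -4    0    0    0    4    1

Candidate y = [1, 2, 1, 2, 1]; check y·C column-wise:
  col t0: 1·0 + 2·0 + 1·0 + 2·2 + 1·-4 = 0
  col t1: 1·0 + 2·2 + 1·-4 + 2·0 + 1·0 = 0
  col t2: 1·0 + 2·-2 + 1·0 + 2·2 + 1·0 = 0
  col t3: 1·-1 + 2·0 + 1·-3 + 2·2 + 1·0 = 0
  col t4: 1·0 + 2·0 + 1·0 + 2·-2 + 1·4 = 0
  col t5: 1·-1 + 2·0 + 1·0 + 2·0 + 1·1 = 0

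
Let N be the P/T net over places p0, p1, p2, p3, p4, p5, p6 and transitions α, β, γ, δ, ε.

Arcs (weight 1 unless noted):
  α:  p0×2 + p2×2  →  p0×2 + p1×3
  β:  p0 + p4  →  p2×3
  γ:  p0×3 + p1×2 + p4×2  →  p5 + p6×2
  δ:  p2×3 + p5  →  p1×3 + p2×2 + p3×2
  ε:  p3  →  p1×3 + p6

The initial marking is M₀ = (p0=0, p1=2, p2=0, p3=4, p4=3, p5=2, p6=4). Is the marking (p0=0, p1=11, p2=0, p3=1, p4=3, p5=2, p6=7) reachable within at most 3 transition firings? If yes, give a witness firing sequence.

YES — reachable via ⟨ε, ε, ε⟩ (3 firings)

step 1: fire ε:  (p0=0, p1=2, p2=0, p3=4, p4=3, p5=2, p6=4) → (p0=0, p1=5, p2=0, p3=3, p4=3, p5=2, p6=5)
step 2: fire ε:  (p0=0, p1=5, p2=0, p3=3, p4=3, p5=2, p6=5) → (p0=0, p1=8, p2=0, p3=2, p4=3, p5=2, p6=6)
step 3: fire ε:  (p0=0, p1=8, p2=0, p3=2, p4=3, p5=2, p6=6) → (p0=0, p1=11, p2=0, p3=1, p4=3, p5=2, p6=7)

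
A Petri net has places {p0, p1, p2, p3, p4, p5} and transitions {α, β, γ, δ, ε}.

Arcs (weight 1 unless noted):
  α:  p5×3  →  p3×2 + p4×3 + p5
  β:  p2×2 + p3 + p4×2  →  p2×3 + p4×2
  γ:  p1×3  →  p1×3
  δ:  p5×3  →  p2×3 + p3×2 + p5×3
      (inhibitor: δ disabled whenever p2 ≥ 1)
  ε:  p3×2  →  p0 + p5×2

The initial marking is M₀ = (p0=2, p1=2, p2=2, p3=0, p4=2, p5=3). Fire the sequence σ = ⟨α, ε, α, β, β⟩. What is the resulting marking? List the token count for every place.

(p0=3, p1=2, p2=4, p3=0, p4=8, p5=1)

step 1: fire α:  (p0=2, p1=2, p2=2, p3=0, p4=2, p5=3) → (p0=2, p1=2, p2=2, p3=2, p4=5, p5=1)
step 2: fire ε:  (p0=2, p1=2, p2=2, p3=2, p4=5, p5=1) → (p0=3, p1=2, p2=2, p3=0, p4=5, p5=3)
step 3: fire α:  (p0=3, p1=2, p2=2, p3=0, p4=5, p5=3) → (p0=3, p1=2, p2=2, p3=2, p4=8, p5=1)
step 4: fire β:  (p0=3, p1=2, p2=2, p3=2, p4=8, p5=1) → (p0=3, p1=2, p2=3, p3=1, p4=8, p5=1)
step 5: fire β:  (p0=3, p1=2, p2=3, p3=1, p4=8, p5=1) → (p0=3, p1=2, p2=4, p3=0, p4=8, p5=1)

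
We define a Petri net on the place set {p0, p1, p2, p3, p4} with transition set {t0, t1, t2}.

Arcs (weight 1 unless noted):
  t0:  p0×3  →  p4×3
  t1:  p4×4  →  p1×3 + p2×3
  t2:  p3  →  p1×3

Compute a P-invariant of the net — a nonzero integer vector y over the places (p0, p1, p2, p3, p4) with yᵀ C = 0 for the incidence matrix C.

Incidence matrix C (rows=places, cols=transitions):
       t0   t1   t2
   p0  -3    0    0
   p1   0    3    3
   p2   0    3    0
   p3   0    0   -1
   p4   3   -4    0

Candidate y = [0, 1, -1, 3, 0]; check y·C column-wise:
  col t0: 0·-3 + 1·0 + -1·0 + 3·0 + 0·3 = 0
  col t1: 1·3 + -1·3 + 3·0 + 0·-4 = 0
  col t2: 1·3 + -1·0 + 3·-1 = 0

y = (p0:0, p1:1, p2:-1, p3:3, p4:0)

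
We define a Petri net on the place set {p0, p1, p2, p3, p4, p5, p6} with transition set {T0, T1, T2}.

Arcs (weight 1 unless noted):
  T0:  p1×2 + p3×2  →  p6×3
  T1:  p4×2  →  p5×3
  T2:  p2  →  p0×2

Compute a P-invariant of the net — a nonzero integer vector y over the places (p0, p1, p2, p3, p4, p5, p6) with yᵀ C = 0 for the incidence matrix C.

y = (p0:1, p1:0, p2:2, p3:0, p4:0, p5:0, p6:0)

Incidence matrix C (rows=places, cols=transitions):
       T0   T1   T2
   p0   0    0    2
   p1  -2    0    0
   p2   0    0   -1
   p3  -2    0    0
   p4   0   -2    0
   p5   0    3    0
   p6   3    0    0

Candidate y = [1, 0, 2, 0, 0, 0, 0]; check y·C column-wise:
  col T0: 1·0 + 0·-2 + 2·0 + 0·-2 + 0·3 = 0
  col T1: 1·0 + 2·0 + 0·-2 + 0·3 = 0
  col T2: 1·2 + 2·-1 = 0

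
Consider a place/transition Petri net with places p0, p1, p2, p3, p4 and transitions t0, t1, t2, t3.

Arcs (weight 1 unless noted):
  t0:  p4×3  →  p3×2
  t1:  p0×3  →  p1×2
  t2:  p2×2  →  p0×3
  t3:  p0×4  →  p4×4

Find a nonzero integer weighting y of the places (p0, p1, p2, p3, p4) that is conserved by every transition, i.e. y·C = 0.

y = (p0:2, p1:3, p2:3, p3:3, p4:2)

Incidence matrix C (rows=places, cols=transitions):
       t0   t1   t2   t3
   p0   0   -3    3   -4
   p1   0    2    0    0
   p2   0    0   -2    0
   p3   2    0    0    0
   p4  -3    0    0    4

Candidate y = [2, 3, 3, 3, 2]; check y·C column-wise:
  col t0: 2·0 + 3·0 + 3·0 + 3·2 + 2·-3 = 0
  col t1: 2·-3 + 3·2 + 3·0 + 3·0 + 2·0 = 0
  col t2: 2·3 + 3·0 + 3·-2 + 3·0 + 2·0 = 0
  col t3: 2·-4 + 3·0 + 3·0 + 3·0 + 2·4 = 0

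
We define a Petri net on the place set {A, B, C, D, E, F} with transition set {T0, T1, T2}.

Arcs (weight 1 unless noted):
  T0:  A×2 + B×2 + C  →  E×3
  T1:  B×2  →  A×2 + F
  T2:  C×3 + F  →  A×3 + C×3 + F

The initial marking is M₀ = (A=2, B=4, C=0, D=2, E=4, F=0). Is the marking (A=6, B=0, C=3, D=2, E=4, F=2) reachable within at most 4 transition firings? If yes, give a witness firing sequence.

NO — not reachable within 4 firings

depth 0: 1 marking
depth 1: 2 markings reached so far
depth 2: 3 markings reached so far
depth 3: 3 markings reached so far
(frontier empty at depth 3; search complete)
target is not among the 3 markings reachable within 4 steps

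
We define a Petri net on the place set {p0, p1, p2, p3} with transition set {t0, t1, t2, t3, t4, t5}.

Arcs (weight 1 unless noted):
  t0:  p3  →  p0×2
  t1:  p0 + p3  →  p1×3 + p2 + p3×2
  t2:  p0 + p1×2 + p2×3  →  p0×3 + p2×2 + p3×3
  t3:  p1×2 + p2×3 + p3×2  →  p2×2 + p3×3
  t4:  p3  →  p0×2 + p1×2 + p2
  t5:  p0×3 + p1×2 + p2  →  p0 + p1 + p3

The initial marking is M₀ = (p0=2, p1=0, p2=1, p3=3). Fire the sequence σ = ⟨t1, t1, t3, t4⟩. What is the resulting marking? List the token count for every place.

step 1: fire t1:  (p0=2, p1=0, p2=1, p3=3) → (p0=1, p1=3, p2=2, p3=4)
step 2: fire t1:  (p0=1, p1=3, p2=2, p3=4) → (p0=0, p1=6, p2=3, p3=5)
step 3: fire t3:  (p0=0, p1=6, p2=3, p3=5) → (p0=0, p1=4, p2=2, p3=6)
step 4: fire t4:  (p0=0, p1=4, p2=2, p3=6) → (p0=2, p1=6, p2=3, p3=5)

(p0=2, p1=6, p2=3, p3=5)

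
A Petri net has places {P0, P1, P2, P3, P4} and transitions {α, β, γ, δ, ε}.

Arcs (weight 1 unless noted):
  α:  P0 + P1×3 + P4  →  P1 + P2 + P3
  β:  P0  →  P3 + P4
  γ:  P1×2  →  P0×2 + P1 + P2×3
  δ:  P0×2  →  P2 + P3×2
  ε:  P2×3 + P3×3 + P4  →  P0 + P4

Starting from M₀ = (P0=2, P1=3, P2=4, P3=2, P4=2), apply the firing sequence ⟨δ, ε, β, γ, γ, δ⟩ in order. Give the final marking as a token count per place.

(P0=2, P1=1, P2=9, P3=4, P4=3)

step 1: fire δ:  (P0=2, P1=3, P2=4, P3=2, P4=2) → (P0=0, P1=3, P2=5, P3=4, P4=2)
step 2: fire ε:  (P0=0, P1=3, P2=5, P3=4, P4=2) → (P0=1, P1=3, P2=2, P3=1, P4=2)
step 3: fire β:  (P0=1, P1=3, P2=2, P3=1, P4=2) → (P0=0, P1=3, P2=2, P3=2, P4=3)
step 4: fire γ:  (P0=0, P1=3, P2=2, P3=2, P4=3) → (P0=2, P1=2, P2=5, P3=2, P4=3)
step 5: fire γ:  (P0=2, P1=2, P2=5, P3=2, P4=3) → (P0=4, P1=1, P2=8, P3=2, P4=3)
step 6: fire δ:  (P0=4, P1=1, P2=8, P3=2, P4=3) → (P0=2, P1=1, P2=9, P3=4, P4=3)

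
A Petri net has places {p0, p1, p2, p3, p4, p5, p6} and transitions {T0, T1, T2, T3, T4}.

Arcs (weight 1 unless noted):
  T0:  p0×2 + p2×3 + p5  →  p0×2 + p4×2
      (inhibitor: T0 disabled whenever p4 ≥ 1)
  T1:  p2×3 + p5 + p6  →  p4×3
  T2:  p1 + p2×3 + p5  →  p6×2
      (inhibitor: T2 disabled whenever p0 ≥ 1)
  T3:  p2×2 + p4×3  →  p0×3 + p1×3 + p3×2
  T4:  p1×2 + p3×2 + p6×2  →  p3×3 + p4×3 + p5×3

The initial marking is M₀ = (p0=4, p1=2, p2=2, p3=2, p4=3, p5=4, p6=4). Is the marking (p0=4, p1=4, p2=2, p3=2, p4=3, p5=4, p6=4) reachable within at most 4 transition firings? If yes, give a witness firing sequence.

depth 0: 1 marking
depth 1: 3 markings reached so far
depth 2: 4 markings reached so far
depth 3: 5 markings reached so far
depth 4: 5 markings reached so far
(frontier empty at depth 4; search complete)
target is not among the 5 markings reachable within 4 steps

NO — not reachable within 4 firings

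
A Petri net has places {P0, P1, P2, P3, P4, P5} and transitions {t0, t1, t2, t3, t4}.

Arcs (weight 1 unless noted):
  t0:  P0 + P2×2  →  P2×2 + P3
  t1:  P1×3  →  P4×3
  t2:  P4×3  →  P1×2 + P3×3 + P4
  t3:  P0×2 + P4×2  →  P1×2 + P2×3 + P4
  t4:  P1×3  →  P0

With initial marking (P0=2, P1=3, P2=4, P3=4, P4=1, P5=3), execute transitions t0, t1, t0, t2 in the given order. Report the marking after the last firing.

step 1: fire t0:  (P0=2, P1=3, P2=4, P3=4, P4=1, P5=3) → (P0=1, P1=3, P2=4, P3=5, P4=1, P5=3)
step 2: fire t1:  (P0=1, P1=3, P2=4, P3=5, P4=1, P5=3) → (P0=1, P1=0, P2=4, P3=5, P4=4, P5=3)
step 3: fire t0:  (P0=1, P1=0, P2=4, P3=5, P4=4, P5=3) → (P0=0, P1=0, P2=4, P3=6, P4=4, P5=3)
step 4: fire t2:  (P0=0, P1=0, P2=4, P3=6, P4=4, P5=3) → (P0=0, P1=2, P2=4, P3=9, P4=2, P5=3)

(P0=0, P1=2, P2=4, P3=9, P4=2, P5=3)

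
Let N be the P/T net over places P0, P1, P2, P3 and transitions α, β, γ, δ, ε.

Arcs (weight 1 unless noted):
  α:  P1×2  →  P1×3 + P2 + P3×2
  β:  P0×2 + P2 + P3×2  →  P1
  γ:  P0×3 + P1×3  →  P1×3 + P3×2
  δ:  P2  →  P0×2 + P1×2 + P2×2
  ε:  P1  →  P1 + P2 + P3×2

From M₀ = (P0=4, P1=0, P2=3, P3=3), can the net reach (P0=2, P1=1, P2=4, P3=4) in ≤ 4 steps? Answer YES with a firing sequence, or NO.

NO — not reachable within 4 firings

depth 0: 1 marking
depth 1: 3 markings reached so far
depth 2: 8 markings reached so far
depth 3: 22 markings reached so far
depth 4: 53 markings reached so far
target is not among the 53 markings reachable within 4 steps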